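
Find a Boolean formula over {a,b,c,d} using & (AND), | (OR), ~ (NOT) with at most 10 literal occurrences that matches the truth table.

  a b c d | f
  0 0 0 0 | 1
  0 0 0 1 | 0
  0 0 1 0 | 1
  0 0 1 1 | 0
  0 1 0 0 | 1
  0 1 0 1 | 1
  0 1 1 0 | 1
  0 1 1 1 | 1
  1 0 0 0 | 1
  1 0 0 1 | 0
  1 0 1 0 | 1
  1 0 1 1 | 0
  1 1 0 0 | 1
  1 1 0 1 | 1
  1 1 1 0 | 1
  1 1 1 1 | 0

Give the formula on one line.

((((~d & b) | (~c & b)) & d) | (~d | (~a & b)))

  ~d = 1010101010101010
  (~d & b) = 0000101000001010
  ~c = 1100110011001100
  (~c & b) = 0000110000001100
  ((~d & b) | (~c & b)) = 0000111000001110
  (((~d & b) | (~c & b)) & d) = 0000010000000100
  ~a = 1111111100000000
  (~a & b) = 0000111100000000
  (~d | (~a & b)) = 1010111110101010
  ((((~d & b) | (~c & b)) & d) | (~d | (~a & b))) = 1010111110101110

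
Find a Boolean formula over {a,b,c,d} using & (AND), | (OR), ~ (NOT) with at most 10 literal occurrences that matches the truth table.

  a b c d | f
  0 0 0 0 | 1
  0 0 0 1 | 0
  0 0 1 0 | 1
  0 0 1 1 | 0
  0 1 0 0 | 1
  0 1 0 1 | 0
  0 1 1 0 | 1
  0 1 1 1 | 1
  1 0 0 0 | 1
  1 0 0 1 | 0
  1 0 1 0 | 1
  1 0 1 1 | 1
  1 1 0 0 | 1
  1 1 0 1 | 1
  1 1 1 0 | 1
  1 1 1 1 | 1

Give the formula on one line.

  (a & b) = 0000000000001111
  ~c = 1100110011001100
  (b | ~c) = 1100111111001111
  ~b = 1111000011110000
  (a & ~b) = 0000000011110000
  ((b | ~c) | (a & ~b)) = 1100111111111111
  (((b | ~c) | (a & ~b)) & c) = 0000001100110011
  ~d = 1010101010101010
  ((((b | ~c) | (a & ~b)) & c) | ~d) = 1010101110111011
  ((a & b) | ((((b | ~c) | (a & ~b)) & c) | ~d)) = 1010101110111111

((a & b) | ((((b | ~c) | (a & ~b)) & c) | ~d))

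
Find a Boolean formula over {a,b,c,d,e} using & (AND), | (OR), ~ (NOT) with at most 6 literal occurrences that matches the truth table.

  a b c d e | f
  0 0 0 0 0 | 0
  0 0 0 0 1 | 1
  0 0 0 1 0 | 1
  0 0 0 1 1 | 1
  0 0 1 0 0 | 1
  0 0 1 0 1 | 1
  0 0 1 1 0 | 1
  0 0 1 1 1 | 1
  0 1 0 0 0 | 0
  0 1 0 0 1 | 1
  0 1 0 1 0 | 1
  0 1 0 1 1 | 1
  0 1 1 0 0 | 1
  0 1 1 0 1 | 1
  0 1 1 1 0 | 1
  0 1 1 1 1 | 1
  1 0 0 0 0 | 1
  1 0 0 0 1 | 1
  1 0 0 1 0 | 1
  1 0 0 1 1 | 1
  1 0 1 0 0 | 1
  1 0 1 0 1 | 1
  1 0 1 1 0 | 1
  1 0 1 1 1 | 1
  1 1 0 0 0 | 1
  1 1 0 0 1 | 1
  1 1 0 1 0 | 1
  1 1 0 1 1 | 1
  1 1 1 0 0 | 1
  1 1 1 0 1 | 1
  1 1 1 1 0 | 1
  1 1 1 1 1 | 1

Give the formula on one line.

  (a | e) = 01010101010101011111111111111111
  (c | (a | e)) = 01011111010111111111111111111111
  ((c | (a | e)) | d) = 01111111011111111111111111111111

((c | (a | e)) | d)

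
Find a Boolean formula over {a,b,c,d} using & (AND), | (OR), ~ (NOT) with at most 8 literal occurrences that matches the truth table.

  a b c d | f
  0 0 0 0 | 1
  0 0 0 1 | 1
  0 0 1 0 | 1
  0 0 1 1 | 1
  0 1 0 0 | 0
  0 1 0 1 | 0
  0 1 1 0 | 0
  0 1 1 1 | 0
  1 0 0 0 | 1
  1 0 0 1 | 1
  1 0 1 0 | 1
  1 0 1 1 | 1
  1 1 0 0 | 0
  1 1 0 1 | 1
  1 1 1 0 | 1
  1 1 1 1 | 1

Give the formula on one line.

  (c & b) = 0000001100000011
  ((c & b) | d) = 0101011101010111
  ~b = 1111000011110000
  (((c & b) | d) | ~b) = 1111011111110111
  ~d = 1010101010101010
  (~d | a) = 1010101011111111
  ((((c & b) | d) | ~b) & (~d | a)) = 1010001011110111
  (((((c & b) | d) | ~b) & (~d | a)) & a) = 0000000011110111
  ((((((c & b) | d) | ~b) & (~d | a)) & a) | ~b) = 1111000011110111

((((((c & b) | d) | ~b) & (~d | a)) & a) | ~b)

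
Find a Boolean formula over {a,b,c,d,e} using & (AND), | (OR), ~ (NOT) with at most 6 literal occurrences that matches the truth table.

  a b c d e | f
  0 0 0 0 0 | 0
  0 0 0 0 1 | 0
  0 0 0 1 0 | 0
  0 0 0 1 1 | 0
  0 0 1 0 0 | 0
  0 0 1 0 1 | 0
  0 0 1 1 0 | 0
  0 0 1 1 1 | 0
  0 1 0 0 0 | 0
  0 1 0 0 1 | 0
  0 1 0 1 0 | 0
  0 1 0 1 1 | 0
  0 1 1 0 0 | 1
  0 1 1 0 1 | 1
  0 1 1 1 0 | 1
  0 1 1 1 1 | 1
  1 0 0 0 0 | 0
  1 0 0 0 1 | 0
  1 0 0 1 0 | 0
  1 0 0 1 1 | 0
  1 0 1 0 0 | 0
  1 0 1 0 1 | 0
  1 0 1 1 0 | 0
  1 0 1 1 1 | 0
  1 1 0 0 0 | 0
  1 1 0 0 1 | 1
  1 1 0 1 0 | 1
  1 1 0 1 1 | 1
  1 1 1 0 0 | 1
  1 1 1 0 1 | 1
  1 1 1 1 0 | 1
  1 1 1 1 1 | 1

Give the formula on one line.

(b & ((a & (~a | (e | d))) | c))

  ~a = 11111111111111110000000000000000
  (e | d) = 01110111011101110111011101110111
  (~a | (e | d)) = 11111111111111110111011101110111
  (a & (~a | (e | d))) = 00000000000000000111011101110111
  ((a & (~a | (e | d))) | c) = 00001111000011110111111101111111
  (b & ((a & (~a | (e | d))) | c)) = 00000000000011110000000001111111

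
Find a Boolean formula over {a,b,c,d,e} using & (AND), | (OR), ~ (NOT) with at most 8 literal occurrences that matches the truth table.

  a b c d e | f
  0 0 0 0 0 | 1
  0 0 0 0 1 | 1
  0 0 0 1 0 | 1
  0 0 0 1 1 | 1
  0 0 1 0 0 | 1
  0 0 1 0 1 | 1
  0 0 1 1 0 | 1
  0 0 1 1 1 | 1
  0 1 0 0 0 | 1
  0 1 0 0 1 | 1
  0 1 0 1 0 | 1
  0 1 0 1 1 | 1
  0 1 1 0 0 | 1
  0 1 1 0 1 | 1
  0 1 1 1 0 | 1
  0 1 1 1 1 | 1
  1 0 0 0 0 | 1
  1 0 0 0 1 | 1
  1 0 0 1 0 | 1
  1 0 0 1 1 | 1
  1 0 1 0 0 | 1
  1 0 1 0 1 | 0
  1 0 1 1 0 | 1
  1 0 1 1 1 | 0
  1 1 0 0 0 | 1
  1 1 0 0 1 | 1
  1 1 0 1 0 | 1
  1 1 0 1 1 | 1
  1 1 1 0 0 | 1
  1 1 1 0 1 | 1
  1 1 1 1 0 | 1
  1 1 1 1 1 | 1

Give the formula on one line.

((~e | ~c) | ((e & c) & (~a | b)))

  ~e = 10101010101010101010101010101010
  ~c = 11110000111100001111000011110000
  (~e | ~c) = 11111010111110101111101011111010
  (e & c) = 00000101000001010000010100000101
  ~a = 11111111111111110000000000000000
  (~a | b) = 11111111111111110000000011111111
  ((e & c) & (~a | b)) = 00000101000001010000000000000101
  ((~e | ~c) | ((e & c) & (~a | b))) = 11111111111111111111101011111111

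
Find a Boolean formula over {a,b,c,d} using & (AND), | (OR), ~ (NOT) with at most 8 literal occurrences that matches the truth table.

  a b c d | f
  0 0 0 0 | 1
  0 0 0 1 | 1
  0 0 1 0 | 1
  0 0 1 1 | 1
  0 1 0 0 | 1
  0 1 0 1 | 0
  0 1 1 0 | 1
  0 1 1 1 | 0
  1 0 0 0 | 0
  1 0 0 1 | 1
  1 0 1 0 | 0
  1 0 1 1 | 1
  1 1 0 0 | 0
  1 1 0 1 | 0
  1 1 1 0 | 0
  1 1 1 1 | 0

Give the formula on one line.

  ~b = 1111000011110000
  ~d = 1010101010101010
  (b & ~d) = 0000101000001010
  (~b | (b & ~d)) = 1111101011111010
  ~a = 1111111100000000
  (~a | d) = 1111111101010101
  ((~b | (b & ~d)) & (~a | d)) = 1111101001010000

((~b | (b & ~d)) & (~a | d))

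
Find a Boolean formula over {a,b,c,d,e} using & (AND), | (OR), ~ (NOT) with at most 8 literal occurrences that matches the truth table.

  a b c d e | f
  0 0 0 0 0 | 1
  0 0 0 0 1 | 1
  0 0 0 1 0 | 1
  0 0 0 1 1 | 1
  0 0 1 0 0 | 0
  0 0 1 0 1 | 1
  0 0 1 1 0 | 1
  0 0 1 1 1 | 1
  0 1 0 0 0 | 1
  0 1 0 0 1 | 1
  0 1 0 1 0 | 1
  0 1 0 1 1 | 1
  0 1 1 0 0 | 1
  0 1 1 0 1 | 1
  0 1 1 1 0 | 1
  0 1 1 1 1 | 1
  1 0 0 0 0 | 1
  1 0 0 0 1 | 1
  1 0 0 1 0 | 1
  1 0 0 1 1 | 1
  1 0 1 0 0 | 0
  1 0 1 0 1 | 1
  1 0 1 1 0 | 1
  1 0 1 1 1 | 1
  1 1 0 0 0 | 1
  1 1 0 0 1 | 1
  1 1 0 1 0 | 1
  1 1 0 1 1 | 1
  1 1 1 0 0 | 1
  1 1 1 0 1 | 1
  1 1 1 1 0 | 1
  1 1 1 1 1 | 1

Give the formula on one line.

((((c | ~e) & b) | (d | e)) | ~c)

  ~e = 10101010101010101010101010101010
  (c | ~e) = 10101111101011111010111110101111
  ((c | ~e) & b) = 00000000101011110000000010101111
  (d | e) = 01110111011101110111011101110111
  (((c | ~e) & b) | (d | e)) = 01110111111111110111011111111111
  ~c = 11110000111100001111000011110000
  ((((c | ~e) & b) | (d | e)) | ~c) = 11110111111111111111011111111111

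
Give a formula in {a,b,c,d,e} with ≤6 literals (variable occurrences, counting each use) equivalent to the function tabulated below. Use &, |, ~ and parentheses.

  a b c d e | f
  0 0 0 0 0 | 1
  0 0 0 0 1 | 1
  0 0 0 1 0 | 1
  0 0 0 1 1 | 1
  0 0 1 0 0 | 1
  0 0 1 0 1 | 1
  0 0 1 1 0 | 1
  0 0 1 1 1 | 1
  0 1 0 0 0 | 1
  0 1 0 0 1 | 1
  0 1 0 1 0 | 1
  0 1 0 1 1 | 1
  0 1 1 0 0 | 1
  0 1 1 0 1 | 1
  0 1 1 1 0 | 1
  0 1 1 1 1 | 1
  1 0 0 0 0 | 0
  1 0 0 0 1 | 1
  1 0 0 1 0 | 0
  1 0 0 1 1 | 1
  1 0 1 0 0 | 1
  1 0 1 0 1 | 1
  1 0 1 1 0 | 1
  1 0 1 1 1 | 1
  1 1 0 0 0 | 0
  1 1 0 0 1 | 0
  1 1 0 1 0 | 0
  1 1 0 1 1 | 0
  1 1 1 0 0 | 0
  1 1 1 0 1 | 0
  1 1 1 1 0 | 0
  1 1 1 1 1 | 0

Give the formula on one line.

  (c | e) = 01011111010111110101111101011111
  ~b = 11111111000000001111111100000000
  ((c | e) & ~b) = 01011111000000000101111100000000
  ~a = 11111111111111110000000000000000
  (((c | e) & ~b) | ~a) = 11111111111111110101111100000000

(((c | e) & ~b) | ~a)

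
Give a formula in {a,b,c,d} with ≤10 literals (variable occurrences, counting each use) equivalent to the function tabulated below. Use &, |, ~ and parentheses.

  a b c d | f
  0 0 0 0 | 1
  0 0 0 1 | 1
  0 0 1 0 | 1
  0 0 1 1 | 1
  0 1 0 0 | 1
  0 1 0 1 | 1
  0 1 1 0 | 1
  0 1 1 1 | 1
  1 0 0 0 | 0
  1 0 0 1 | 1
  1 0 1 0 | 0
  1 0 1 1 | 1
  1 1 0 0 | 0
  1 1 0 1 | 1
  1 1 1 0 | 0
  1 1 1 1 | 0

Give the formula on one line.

(~a | (((d & (b & a)) | (~b & d)) & (~c | ~b)))

  ~a = 1111111100000000
  (b & a) = 0000000000001111
  (d & (b & a)) = 0000000000000101
  ~b = 1111000011110000
  (~b & d) = 0101000001010000
  ((d & (b & a)) | (~b & d)) = 0101000001010101
  ~c = 1100110011001100
  (~c | ~b) = 1111110011111100
  (((d & (b & a)) | (~b & d)) & (~c | ~b)) = 0101000001010100
  (~a | (((d & (b & a)) | (~b & d)) & (~c | ~b))) = 1111111101010100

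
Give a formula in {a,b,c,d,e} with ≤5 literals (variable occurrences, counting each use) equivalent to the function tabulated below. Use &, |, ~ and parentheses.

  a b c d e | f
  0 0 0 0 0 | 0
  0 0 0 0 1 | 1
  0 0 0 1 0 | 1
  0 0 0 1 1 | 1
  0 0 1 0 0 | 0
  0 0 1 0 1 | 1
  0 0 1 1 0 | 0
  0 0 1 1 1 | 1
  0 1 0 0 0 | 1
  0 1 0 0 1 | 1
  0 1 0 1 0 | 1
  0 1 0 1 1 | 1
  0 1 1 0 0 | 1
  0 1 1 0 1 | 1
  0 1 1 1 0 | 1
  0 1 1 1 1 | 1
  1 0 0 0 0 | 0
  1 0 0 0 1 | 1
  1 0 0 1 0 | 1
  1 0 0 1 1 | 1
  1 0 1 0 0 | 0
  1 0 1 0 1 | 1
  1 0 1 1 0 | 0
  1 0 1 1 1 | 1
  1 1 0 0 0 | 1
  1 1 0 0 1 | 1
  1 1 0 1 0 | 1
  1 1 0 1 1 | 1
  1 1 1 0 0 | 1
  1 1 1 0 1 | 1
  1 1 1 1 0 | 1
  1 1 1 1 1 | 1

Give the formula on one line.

  ~c = 11110000111100001111000011110000
  (~c | b) = 11110000111111111111000011111111
  (b | d) = 00110011111111110011001111111111
  ((~c | b) & (b | d)) = 00110000111111110011000011111111
  (e | ((~c | b) & (b | d))) = 01110101111111110111010111111111

(e | ((~c | b) & (b | d)))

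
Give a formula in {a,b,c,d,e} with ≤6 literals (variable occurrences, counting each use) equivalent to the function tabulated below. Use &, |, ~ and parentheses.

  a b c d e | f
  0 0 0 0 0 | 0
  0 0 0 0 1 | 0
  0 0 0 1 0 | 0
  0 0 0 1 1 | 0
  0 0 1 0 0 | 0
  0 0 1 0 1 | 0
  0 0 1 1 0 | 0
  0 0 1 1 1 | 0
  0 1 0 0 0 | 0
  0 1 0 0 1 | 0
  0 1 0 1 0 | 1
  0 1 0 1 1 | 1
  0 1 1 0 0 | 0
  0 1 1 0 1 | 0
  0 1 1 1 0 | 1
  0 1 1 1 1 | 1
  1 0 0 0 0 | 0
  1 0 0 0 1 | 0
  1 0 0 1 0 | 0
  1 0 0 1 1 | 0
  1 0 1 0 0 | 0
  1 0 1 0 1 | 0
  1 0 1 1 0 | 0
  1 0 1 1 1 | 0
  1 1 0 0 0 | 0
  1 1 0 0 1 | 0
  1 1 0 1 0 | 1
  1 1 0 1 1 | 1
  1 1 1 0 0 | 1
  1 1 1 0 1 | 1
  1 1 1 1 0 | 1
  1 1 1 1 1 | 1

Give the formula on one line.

(((c & a) | d) & b)

  (c & a) = 00000000000000000000111100001111
  ((c & a) | d) = 00110011001100110011111100111111
  (((c & a) | d) & b) = 00000000001100110000000000111111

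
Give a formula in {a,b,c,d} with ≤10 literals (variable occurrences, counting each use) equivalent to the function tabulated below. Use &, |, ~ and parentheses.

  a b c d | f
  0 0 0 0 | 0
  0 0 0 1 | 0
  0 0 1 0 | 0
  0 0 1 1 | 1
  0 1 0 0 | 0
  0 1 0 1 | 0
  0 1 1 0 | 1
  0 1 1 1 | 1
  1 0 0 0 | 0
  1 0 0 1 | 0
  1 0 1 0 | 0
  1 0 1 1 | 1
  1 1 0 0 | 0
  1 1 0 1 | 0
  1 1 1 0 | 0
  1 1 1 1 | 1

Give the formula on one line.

  (d | b) = 0101111101011111
  ~a = 1111111100000000
  (d | ~a) = 1111111101010101
  ((d | b) & (d | ~a)) = 0101111101010101
  ~b = 1111000011110000
  (~b & ~a) = 1111000000000000
  ~c = 1100110011001100
  ((~b & ~a) & ~c) = 1100000000000000
  (((d | b) & (d | ~a)) | ((~b & ~a) & ~c)) = 1101111101010101
  ((((d | b) & (d | ~a)) | ((~b & ~a) & ~c)) & c) = 0001001100010001

((((d | b) & (d | ~a)) | ((~b & ~a) & ~c)) & c)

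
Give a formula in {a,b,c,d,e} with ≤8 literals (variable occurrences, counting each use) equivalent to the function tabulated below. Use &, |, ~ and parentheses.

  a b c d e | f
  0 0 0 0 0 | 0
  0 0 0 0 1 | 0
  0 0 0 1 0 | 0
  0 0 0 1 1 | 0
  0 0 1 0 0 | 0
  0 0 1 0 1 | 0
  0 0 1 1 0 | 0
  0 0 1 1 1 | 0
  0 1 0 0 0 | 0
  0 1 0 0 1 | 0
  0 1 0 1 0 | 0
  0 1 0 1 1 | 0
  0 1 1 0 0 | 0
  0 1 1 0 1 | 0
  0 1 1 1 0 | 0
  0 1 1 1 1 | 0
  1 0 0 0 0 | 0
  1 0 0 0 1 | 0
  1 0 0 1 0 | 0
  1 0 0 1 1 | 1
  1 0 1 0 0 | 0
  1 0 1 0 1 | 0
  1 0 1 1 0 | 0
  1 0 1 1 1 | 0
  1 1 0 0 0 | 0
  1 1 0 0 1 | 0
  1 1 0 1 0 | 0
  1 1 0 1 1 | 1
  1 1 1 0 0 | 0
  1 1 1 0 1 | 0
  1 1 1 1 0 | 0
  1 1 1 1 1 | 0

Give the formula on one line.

  (e & d) = 00010001000100010001000100010001
  ~c = 11110000111100001111000011110000
  (d & ~c) = 00110000001100000011000000110000
  ((e & d) & (d & ~c)) = 00010000000100000001000000010000
  (((e & d) & (d & ~c)) & a) = 00000000000000000001000000010000

(((e & d) & (d & ~c)) & a)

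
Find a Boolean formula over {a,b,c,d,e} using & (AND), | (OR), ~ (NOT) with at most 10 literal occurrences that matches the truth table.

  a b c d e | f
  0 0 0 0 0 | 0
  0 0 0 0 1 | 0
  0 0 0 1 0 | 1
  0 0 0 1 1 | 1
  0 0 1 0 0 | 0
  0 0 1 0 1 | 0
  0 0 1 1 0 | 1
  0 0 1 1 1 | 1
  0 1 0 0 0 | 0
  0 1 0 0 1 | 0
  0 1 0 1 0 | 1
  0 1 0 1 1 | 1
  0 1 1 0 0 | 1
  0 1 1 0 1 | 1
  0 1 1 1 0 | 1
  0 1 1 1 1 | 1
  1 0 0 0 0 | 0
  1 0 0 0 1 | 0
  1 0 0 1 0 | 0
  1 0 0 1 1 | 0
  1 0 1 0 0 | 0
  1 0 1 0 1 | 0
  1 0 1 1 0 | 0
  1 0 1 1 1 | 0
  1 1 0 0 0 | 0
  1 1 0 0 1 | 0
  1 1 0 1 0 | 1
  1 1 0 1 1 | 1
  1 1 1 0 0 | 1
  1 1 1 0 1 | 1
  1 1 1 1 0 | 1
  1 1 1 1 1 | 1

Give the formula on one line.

  ~a = 11111111111111110000000000000000
  (d & ~a) = 00110011001100110000000000000000
  (b | (d & ~a)) = 00110011111111110000000011111111
  ~d = 11001100110011001100110011001100
  (e | ~d) = 11011101110111011101110111011101
  (c & (e | ~d)) = 00001101000011010000110100001101
  ((c & (e | ~d)) | d) = 00111111001111110011111100111111
  ((b | (d & ~a)) & ((c & (e | ~d)) | d)) = 00110011001111110000000000111111

((b | (d & ~a)) & ((c & (e | ~d)) | d))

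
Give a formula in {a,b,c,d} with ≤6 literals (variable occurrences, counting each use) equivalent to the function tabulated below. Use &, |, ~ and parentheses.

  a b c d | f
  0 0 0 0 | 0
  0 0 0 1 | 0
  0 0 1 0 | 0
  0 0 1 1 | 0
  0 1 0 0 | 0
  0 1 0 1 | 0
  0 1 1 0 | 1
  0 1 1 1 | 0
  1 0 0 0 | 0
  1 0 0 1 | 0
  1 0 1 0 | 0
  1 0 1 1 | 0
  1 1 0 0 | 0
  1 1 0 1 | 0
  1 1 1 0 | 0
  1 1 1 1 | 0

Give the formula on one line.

((b & (~a & ~d)) & c)

  ~a = 1111111100000000
  ~d = 1010101010101010
  (~a & ~d) = 1010101000000000
  (b & (~a & ~d)) = 0000101000000000
  ((b & (~a & ~d)) & c) = 0000001000000000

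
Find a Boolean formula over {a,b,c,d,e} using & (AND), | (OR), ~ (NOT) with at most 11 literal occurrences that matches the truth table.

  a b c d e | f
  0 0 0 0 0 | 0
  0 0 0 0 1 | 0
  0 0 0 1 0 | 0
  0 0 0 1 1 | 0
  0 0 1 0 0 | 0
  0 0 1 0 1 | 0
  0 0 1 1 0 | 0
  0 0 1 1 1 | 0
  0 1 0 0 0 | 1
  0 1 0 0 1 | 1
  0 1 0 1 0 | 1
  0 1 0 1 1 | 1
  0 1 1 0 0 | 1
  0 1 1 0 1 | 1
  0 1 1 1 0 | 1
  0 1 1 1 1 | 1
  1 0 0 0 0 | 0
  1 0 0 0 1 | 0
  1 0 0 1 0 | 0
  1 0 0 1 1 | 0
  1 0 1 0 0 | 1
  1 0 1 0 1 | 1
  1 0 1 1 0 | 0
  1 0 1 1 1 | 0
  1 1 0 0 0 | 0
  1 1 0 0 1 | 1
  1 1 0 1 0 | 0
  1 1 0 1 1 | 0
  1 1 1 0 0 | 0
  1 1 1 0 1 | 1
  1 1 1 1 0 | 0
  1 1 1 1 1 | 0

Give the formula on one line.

  (a | b) = 00000000111111111111111111111111
  (c | b) = 00001111111111110000111111111111
  ((a | b) & (c | b)) = 00000000111111110000111111111111
  ~a = 11111111111111110000000000000000
  ~d = 11001100110011001100110011001100
  ~b = 11111111000000001111111100000000
  (~d & ~b) = 11001100000000001100110000000000
  (~a | (~d & ~b)) = 11111111111111111100110000000000
  (e & ~d) = 01000100010001000100010001000100
  ((~a | (~d & ~b)) | (e & ~d)) = 11111111111111111100110001000100
  (((a | b) & (c | b)) & ((~a | (~d & ~b)) | (e & ~d))) = 00000000111111110000110001000100

(((a | b) & (c | b)) & ((~a | (~d & ~b)) | (e & ~d)))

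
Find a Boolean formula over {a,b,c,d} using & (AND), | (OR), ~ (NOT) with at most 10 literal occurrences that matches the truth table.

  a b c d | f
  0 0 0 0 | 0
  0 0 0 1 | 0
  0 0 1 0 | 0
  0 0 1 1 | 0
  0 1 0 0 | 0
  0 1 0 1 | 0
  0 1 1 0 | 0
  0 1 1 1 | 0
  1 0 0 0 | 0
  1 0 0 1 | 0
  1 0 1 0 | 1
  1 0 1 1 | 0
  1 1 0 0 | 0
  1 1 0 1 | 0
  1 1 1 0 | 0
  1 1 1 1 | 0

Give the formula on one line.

  ~d = 1010101010101010
  (b | ~d) = 1010111110101111
  (a | b) = 0000111111111111
  ((a | b) & c) = 0000001100110011
  ~b = 1111000011110000
  (a & ~b) = 0000000011110000
  (((a | b) & c) & (a & ~b)) = 0000000000110000
  ((b | ~d) & (((a | b) & c) & (a & ~b))) = 0000000000100000

((b | ~d) & (((a | b) & c) & (a & ~b)))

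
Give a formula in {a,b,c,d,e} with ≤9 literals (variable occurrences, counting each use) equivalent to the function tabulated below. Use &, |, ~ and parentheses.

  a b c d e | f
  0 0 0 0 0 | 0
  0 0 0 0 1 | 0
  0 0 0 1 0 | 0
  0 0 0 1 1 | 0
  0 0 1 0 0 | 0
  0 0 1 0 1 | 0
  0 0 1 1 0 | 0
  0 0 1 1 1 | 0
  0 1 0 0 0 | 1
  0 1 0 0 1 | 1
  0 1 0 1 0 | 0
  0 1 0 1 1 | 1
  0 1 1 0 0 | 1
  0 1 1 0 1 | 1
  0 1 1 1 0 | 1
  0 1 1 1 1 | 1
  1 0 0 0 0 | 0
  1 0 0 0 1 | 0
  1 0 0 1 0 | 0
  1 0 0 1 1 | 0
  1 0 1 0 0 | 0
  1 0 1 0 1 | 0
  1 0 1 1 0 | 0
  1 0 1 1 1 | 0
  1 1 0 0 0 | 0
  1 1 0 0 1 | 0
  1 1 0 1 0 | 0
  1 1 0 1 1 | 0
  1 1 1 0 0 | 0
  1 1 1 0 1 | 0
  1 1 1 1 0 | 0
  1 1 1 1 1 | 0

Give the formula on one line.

  ~c = 11110000111100001111000011110000
  ~d = 11001100110011001100110011001100
  (~c & ~d) = 11000000110000001100000011000000
  (c | (~c & ~d)) = 11001111110011111100111111001111
  ((c | (~c & ~d)) | e) = 11011111110111111101111111011111
  (((c | (~c & ~d)) | e) & b) = 00000000110111110000000011011111
  ~a = 11111111111111110000000000000000
  ((((c | (~c & ~d)) | e) & b) & ~a) = 00000000110111110000000000000000

((((c | (~c & ~d)) | e) & b) & ~a)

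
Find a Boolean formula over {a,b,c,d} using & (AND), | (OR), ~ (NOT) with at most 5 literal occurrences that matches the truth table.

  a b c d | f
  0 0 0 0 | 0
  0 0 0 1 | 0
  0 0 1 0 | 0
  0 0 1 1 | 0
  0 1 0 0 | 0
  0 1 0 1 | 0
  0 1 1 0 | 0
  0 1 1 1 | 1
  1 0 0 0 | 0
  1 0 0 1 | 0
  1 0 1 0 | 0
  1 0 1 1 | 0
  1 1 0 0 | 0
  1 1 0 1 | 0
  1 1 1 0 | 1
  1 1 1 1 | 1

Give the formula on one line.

(c & ((a | d) & b))

  (a | d) = 0101010111111111
  ((a | d) & b) = 0000010100001111
  (c & ((a | d) & b)) = 0000000100000011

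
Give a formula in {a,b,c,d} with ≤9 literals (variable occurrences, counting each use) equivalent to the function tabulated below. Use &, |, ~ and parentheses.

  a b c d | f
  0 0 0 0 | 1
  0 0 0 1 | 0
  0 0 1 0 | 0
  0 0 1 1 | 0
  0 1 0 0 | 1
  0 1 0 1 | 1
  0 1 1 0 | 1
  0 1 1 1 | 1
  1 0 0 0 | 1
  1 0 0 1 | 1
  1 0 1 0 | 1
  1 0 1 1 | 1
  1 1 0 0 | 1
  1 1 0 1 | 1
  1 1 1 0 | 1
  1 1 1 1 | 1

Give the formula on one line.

  (b | a) = 0000111111111111
  ~a = 1111111100000000
  ~c = 1100110011001100
  ~b = 1111000011110000
  (~c & ~b) = 1100000011000000
  ~d = 1010101010101010
  ((~c & ~b) & ~d) = 1000000010000000
  (~a & ((~c & ~b) & ~d)) = 1000000000000000
  ((b | a) | (~a & ((~c & ~b) & ~d))) = 1000111111111111

((b | a) | (~a & ((~c & ~b) & ~d)))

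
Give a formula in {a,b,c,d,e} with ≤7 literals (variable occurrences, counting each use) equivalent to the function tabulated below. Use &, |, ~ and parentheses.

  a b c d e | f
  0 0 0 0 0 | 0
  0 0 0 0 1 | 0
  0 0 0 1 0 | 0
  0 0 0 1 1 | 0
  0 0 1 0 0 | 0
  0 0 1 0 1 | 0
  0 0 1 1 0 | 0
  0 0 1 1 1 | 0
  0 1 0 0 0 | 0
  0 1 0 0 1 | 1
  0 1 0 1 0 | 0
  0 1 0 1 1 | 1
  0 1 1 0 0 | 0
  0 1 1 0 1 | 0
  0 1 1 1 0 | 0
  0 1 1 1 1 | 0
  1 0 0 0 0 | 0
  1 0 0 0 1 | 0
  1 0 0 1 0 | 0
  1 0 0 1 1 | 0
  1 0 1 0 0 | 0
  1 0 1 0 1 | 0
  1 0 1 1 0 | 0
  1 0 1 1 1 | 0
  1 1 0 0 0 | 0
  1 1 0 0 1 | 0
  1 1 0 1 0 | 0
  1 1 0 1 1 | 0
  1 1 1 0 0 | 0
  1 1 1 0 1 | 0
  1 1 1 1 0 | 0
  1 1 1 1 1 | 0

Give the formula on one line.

  ~a = 11111111111111110000000000000000
  (e & ~a) = 01010101010101010000000000000000
  ~c = 11110000111100001111000011110000
  (~c | a) = 11110000111100001111111111111111
  ((~c | a) & b) = 00000000111100000000000011111111
  ((e & ~a) & ((~c | a) & b)) = 00000000010100000000000000000000

((e & ~a) & ((~c | a) & b))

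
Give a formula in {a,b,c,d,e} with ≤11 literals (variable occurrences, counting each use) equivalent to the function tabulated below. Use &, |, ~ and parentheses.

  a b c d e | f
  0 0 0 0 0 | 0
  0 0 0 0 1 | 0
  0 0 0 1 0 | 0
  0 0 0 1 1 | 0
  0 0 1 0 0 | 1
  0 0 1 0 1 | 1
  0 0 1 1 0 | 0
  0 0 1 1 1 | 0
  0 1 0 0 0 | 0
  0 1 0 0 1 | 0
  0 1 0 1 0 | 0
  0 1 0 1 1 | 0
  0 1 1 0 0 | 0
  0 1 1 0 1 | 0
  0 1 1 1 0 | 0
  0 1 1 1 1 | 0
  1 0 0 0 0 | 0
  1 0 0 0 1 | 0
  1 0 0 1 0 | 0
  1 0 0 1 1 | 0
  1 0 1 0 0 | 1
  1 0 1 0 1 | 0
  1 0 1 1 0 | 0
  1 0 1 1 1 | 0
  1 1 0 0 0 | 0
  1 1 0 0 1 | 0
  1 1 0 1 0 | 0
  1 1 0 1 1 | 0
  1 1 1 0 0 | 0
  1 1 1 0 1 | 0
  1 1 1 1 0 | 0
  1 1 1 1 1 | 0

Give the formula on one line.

  ~b = 11111111000000001111111100000000
  (~b & c) = 00001111000000000000111100000000
  ~c = 11110000111100001111000011110000
  (~c | a) = 11110000111100001111111111111111
  ((~c | a) & c) = 00000000000000000000111100001111
  (e & ((~c | a) & c)) = 00000000000000000000010100000101
  ~d = 11001100110011001100110011001100
  ((e & ((~c | a) & c)) | ~d) = 11001100110011001100110111001101
  ((~b & c) & ((e & ((~c | a) & c)) | ~d)) = 00001100000000000000110100000000
  ~e = 10101010101010101010101010101010
  ~a = 11111111111111110000000000000000
  (~e | ~a) = 11111111111111111010101010101010
  (((~b & c) & ((e & ((~c | a) & c)) | ~d)) & (~e | ~a)) = 00001100000000000000100000000000

(((~b & c) & ((e & ((~c | a) & c)) | ~d)) & (~e | ~a))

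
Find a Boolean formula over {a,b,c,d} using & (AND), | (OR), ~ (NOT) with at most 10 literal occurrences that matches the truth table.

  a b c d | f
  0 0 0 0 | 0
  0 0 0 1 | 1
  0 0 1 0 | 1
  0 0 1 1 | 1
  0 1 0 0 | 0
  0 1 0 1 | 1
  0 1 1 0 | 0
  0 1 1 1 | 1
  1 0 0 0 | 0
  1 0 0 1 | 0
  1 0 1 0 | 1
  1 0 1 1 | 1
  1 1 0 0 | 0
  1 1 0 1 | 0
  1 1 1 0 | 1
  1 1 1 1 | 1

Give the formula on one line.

(((~a & d) | c) & (~c | (a | (d | ~b))))

  ~a = 1111111100000000
  (~a & d) = 0101010100000000
  ((~a & d) | c) = 0111011100110011
  ~c = 1100110011001100
  ~b = 1111000011110000
  (d | ~b) = 1111010111110101
  (a | (d | ~b)) = 1111010111111111
  (~c | (a | (d | ~b))) = 1111110111111111
  (((~a & d) | c) & (~c | (a | (d | ~b)))) = 0111010100110011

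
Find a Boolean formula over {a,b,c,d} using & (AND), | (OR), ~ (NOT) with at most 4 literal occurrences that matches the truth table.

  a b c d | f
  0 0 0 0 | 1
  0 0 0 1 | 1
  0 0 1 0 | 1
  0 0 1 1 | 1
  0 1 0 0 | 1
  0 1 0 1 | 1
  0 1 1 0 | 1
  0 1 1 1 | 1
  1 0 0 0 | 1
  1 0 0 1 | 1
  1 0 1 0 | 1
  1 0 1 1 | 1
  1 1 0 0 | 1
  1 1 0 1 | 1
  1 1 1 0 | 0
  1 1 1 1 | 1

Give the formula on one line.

((~c | ~a) | (d | ~b))

  ~c = 1100110011001100
  ~a = 1111111100000000
  (~c | ~a) = 1111111111001100
  ~b = 1111000011110000
  (d | ~b) = 1111010111110101
  ((~c | ~a) | (d | ~b)) = 1111111111111101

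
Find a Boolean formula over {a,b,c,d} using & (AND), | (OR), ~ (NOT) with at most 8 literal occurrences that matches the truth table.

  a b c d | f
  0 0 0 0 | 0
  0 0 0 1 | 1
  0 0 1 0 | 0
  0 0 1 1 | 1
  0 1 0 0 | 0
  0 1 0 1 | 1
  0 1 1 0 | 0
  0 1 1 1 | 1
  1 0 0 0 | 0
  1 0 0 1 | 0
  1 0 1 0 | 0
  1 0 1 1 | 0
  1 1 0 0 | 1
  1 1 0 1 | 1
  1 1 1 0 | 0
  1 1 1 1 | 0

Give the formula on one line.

((((~b | ~c) & b) & a) | (~a & (d | a)))

  ~b = 1111000011110000
  ~c = 1100110011001100
  (~b | ~c) = 1111110011111100
  ((~b | ~c) & b) = 0000110000001100
  (((~b | ~c) & b) & a) = 0000000000001100
  ~a = 1111111100000000
  (d | a) = 0101010111111111
  (~a & (d | a)) = 0101010100000000
  ((((~b | ~c) & b) & a) | (~a & (d | a))) = 0101010100001100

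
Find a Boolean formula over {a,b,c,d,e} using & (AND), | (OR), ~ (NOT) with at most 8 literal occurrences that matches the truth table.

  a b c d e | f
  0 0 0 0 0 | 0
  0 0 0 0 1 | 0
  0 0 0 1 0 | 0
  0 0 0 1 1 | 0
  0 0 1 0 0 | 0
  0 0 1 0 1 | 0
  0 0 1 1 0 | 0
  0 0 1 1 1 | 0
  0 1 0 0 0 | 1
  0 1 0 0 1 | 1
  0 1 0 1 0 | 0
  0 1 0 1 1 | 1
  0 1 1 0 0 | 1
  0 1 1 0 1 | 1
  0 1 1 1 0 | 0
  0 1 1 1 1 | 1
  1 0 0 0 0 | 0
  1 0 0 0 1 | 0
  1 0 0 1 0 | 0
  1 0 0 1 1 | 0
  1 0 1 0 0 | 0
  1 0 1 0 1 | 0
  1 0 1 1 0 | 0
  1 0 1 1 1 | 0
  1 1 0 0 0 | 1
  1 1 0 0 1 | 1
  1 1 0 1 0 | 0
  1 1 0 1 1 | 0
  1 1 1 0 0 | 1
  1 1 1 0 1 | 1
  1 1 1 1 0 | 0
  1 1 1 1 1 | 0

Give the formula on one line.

  ~a = 11111111111111110000000000000000
  (e & d) = 00010001000100010001000100010001
  (~a & (e & d)) = 00010001000100010000000000000000
  ~d = 11001100110011001100110011001100
  ((~a & (e & d)) | ~d) = 11011101110111011100110011001100
  (b & ((~a & (e & d)) | ~d)) = 00000000110111010000000011001100

(b & ((~a & (e & d)) | ~d))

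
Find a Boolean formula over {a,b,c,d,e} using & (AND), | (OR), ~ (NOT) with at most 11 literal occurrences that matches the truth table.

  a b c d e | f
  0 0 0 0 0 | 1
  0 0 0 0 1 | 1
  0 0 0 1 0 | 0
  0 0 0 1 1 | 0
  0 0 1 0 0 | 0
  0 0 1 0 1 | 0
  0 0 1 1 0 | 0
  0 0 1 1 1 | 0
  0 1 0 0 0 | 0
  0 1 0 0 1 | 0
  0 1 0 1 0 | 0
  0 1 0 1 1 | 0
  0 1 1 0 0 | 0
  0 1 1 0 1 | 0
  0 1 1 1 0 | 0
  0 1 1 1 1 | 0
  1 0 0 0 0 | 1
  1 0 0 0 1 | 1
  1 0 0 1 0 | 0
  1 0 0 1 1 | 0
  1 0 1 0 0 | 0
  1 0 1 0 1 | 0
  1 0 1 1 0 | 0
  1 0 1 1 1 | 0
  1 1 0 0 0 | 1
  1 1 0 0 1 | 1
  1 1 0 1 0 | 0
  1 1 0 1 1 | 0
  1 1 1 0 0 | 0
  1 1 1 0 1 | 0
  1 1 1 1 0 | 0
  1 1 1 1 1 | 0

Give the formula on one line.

((~c & ~d) & (~b | ((a | d) & ((~d | ~c) | a))))

  ~c = 11110000111100001111000011110000
  ~d = 11001100110011001100110011001100
  (~c & ~d) = 11000000110000001100000011000000
  ~b = 11111111000000001111111100000000
  (a | d) = 00110011001100111111111111111111
  (~d | ~c) = 11111100111111001111110011111100
  ((~d | ~c) | a) = 11111100111111001111111111111111
  ((a | d) & ((~d | ~c) | a)) = 00110000001100001111111111111111
  (~b | ((a | d) & ((~d | ~c) | a))) = 11111111001100001111111111111111
  ((~c & ~d) & (~b | ((a | d) & ((~d | ~c) | a)))) = 11000000000000001100000011000000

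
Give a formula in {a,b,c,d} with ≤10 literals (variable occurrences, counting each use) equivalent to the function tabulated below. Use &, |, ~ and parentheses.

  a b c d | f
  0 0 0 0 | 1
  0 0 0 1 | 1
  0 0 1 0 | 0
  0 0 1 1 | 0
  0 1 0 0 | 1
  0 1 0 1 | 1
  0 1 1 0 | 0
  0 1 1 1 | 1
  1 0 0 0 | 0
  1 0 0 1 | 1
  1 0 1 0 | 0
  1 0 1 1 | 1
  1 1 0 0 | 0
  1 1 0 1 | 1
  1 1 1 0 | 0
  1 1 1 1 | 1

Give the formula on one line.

  (b | a) = 0000111111111111
  ((b | a) & d) = 0000010101010101
  ~a = 1111111100000000
  (d | ~a) = 1111111101010101
  ~d = 1010101010101010
  (a & ~d) = 0000000010101010
  ~c = 1100110011001100
  ((a & ~d) | ~c) = 1100110011101110
  ((d | ~a) & ((a & ~d) | ~c)) = 1100110001000100
  (((b | a) & d) | ((d | ~a) & ((a & ~d) | ~c))) = 1100110101010101

(((b | a) & d) | ((d | ~a) & ((a & ~d) | ~c)))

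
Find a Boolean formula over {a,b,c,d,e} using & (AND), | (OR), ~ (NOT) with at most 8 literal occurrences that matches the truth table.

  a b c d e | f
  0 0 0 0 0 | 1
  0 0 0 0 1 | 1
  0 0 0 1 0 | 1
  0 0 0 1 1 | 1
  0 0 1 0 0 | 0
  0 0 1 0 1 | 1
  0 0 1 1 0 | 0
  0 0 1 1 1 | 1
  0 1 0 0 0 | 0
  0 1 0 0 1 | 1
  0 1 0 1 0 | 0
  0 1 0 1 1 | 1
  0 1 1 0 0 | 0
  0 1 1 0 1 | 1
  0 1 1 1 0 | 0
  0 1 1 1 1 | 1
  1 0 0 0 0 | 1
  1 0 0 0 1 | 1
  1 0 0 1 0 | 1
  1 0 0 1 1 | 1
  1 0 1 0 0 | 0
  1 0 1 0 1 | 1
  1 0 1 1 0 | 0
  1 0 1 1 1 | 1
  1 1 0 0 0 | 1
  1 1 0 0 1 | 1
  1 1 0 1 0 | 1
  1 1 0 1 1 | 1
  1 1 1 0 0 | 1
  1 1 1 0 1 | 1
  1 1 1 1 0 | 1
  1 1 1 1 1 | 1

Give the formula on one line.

(((a | ~b) & ~c) | (e | (a & b)))

  ~b = 11111111000000001111111100000000
  (a | ~b) = 11111111000000001111111111111111
  ~c = 11110000111100001111000011110000
  ((a | ~b) & ~c) = 11110000000000001111000011110000
  (a & b) = 00000000000000000000000011111111
  (e | (a & b)) = 01010101010101010101010111111111
  (((a | ~b) & ~c) | (e | (a & b))) = 11110101010101011111010111111111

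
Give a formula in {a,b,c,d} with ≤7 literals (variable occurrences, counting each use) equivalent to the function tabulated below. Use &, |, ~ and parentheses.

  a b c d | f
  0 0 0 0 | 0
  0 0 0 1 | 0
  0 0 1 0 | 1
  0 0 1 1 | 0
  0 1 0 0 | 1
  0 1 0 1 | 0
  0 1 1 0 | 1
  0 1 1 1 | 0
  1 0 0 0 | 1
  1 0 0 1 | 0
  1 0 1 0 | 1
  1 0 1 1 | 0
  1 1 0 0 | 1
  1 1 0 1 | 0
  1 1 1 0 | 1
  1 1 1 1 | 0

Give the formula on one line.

(~d & (((b | a) & ~c) | (~d & c)))

  ~d = 1010101010101010
  (b | a) = 0000111111111111
  ~c = 1100110011001100
  ((b | a) & ~c) = 0000110011001100
  (~d & c) = 0010001000100010
  (((b | a) & ~c) | (~d & c)) = 0010111011101110
  (~d & (((b | a) & ~c) | (~d & c))) = 0010101010101010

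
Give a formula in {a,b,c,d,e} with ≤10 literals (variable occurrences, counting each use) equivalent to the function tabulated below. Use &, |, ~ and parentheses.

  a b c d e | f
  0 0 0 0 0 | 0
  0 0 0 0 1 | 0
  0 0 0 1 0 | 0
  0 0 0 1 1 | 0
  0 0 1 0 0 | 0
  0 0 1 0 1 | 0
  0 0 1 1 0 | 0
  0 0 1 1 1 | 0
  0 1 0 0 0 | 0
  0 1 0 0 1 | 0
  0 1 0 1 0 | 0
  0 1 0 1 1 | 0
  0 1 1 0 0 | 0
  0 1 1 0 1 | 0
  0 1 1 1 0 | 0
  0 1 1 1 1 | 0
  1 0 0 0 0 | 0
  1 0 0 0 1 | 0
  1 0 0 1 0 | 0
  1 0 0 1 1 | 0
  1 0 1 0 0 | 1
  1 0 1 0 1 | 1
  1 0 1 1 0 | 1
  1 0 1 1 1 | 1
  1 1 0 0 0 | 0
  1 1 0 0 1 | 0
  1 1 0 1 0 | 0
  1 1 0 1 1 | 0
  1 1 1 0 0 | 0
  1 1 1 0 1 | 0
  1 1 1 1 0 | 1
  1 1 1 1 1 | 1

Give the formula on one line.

  ~c = 11110000111100001111000011110000
  (a | ~c) = 11110000111100001111111111111111
  ~b = 11111111000000001111111100000000
  (~b & a) = 00000000000000001111111100000000
  ((~b & a) | d) = 00110011001100111111111100110011
  (~b | ((~b & a) | d)) = 11111111001100111111111100110011
  (c & (~b | ((~b & a) | d))) = 00001111000000110000111100000011
  ((a | ~c) & (c & (~b | ((~b & a) | d)))) = 00000000000000000000111100000011

((a | ~c) & (c & (~b | ((~b & a) | d))))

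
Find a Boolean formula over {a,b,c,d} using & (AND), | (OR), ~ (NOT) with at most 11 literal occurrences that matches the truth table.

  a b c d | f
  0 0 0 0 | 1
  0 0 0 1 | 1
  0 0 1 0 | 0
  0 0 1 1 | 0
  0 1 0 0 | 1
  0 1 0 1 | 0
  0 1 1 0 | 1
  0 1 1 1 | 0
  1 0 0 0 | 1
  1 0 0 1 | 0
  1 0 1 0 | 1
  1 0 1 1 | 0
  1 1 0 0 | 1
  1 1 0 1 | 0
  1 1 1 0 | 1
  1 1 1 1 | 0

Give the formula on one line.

  ~a = 1111111100000000
  ~c = 1100110011001100
  (b | ~c) = 1100111111001111
  (~a & (b | ~c)) = 1100111100000000
  ~d = 1010101010101010
  ~b = 1111000011110000
  (~d | ~b) = 1111101011111010
  (~a & (~d | ~b)) = 1111101000000000
  ((~a & (b | ~c)) & (~a & (~d | ~b))) = 1100101000000000
  (b | a) = 0000111111111111
  ((b | a) & ~d) = 0000101010101010
  (((~a & (b | ~c)) & (~a & (~d | ~b))) | ((b | a) & ~d)) = 1100101010101010

(((~a & (b | ~c)) & (~a & (~d | ~b))) | ((b | a) & ~d))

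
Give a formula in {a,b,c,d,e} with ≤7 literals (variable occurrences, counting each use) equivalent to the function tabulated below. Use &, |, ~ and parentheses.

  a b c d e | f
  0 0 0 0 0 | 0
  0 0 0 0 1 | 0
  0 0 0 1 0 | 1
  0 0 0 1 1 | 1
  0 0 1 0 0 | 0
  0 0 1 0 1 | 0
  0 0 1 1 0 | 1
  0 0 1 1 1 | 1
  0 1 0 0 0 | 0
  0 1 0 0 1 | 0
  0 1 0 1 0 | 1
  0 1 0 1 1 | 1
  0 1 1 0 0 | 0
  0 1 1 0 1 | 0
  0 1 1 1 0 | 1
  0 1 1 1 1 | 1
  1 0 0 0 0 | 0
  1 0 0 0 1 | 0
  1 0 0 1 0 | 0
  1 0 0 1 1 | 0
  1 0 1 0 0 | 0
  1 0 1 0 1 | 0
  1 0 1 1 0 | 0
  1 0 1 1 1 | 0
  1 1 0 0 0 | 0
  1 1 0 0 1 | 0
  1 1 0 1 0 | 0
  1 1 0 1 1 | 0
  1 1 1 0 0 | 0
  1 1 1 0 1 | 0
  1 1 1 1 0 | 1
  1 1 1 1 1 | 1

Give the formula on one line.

  ~a = 11111111111111110000000000000000
  (d | c) = 00111111001111110011111100111111
  (~a | b) = 11111111111111110000000011111111
  ((d | c) & (~a | b)) = 00111111001111110000000000111111
  (c & ((d | c) & (~a | b))) = 00001111000011110000000000001111
  (~a | (c & ((d | c) & (~a | b)))) = 11111111111111110000000000001111
  (d & (~a | (c & ((d | c) & (~a | b))))) = 00110011001100110000000000000011

(d & (~a | (c & ((d | c) & (~a | b)))))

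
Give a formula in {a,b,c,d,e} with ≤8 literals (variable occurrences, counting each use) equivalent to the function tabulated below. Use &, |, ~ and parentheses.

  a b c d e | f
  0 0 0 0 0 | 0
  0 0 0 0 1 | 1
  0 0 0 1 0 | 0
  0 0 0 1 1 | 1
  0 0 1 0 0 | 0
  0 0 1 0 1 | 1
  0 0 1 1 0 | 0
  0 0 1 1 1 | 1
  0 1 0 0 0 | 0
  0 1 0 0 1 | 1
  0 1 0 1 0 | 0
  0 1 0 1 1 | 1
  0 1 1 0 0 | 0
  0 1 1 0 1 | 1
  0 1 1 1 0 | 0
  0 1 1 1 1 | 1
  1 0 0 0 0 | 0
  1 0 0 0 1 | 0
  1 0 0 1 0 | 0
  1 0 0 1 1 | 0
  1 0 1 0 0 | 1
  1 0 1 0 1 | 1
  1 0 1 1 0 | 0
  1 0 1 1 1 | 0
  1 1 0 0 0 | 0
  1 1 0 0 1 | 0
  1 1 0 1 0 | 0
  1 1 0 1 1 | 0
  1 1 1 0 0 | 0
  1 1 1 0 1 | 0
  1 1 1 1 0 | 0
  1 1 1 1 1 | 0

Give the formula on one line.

((e & ~a) | ((~b & (a | b)) & (~d & c)))

  ~a = 11111111111111110000000000000000
  (e & ~a) = 01010101010101010000000000000000
  ~b = 11111111000000001111111100000000
  (a | b) = 00000000111111111111111111111111
  (~b & (a | b)) = 00000000000000001111111100000000
  ~d = 11001100110011001100110011001100
  (~d & c) = 00001100000011000000110000001100
  ((~b & (a | b)) & (~d & c)) = 00000000000000000000110000000000
  ((e & ~a) | ((~b & (a | b)) & (~d & c))) = 01010101010101010000110000000000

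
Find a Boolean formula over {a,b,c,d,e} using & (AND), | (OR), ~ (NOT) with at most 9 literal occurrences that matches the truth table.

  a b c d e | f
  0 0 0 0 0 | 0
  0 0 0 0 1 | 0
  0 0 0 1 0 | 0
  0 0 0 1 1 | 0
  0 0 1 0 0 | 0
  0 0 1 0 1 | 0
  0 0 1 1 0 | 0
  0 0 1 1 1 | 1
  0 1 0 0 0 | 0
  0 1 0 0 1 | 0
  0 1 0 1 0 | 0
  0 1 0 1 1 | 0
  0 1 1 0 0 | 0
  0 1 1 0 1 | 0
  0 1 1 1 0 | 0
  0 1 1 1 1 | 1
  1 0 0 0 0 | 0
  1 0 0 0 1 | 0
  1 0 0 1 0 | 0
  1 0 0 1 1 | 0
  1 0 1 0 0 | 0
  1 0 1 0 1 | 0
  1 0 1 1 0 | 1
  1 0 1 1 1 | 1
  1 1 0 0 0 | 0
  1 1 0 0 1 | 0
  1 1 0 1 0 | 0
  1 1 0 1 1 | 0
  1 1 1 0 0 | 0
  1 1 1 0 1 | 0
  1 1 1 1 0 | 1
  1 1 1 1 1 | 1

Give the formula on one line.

  (e | a) = 01010101010101011111111111111111
  ~d = 11001100110011001100110011001100
  (c & ~d) = 00001100000011000000110000001100
  ((e | a) | (c & ~d)) = 01011101010111011111111111111111
  (d & c) = 00000011000000110000001100000011
  (((e | a) | (c & ~d)) & (d & c)) = 00000001000000010000001100000011

(((e | a) | (c & ~d)) & (d & c))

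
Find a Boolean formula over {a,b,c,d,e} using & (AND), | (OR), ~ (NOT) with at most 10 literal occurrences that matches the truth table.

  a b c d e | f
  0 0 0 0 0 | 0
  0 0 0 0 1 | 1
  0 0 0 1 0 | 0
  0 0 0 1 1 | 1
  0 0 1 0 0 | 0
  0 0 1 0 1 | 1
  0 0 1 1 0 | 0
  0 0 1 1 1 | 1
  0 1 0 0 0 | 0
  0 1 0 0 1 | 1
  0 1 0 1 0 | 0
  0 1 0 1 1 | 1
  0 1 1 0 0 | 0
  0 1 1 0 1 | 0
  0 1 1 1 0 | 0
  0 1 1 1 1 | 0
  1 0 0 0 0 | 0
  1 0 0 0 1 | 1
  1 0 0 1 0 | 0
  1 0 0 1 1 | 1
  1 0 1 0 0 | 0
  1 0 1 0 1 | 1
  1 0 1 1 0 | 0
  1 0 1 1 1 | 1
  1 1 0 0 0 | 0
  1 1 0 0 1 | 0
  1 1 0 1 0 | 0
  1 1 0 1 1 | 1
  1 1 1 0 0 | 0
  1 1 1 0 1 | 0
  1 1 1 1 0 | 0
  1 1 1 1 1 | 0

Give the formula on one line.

  ~a = 11111111111111110000000000000000
  (~a | d) = 11111111111111110011001100110011
  ((~a | d) & e) = 01010101010101010001000100010001
  ~b = 11111111000000001111111100000000
  (((~a | d) & e) | ~b) = 11111111010101011111111100010001
  ~c = 11110000111100001111000011110000
  (~c | ~b) = 11111111111100001111111111110000
  (e & (~c | ~b)) = 01010101010100000101010101010000
  ((((~a | d) & e) | ~b) & (e & (~c | ~b))) = 01010101010100000101010100010000

((((~a | d) & e) | ~b) & (e & (~c | ~b)))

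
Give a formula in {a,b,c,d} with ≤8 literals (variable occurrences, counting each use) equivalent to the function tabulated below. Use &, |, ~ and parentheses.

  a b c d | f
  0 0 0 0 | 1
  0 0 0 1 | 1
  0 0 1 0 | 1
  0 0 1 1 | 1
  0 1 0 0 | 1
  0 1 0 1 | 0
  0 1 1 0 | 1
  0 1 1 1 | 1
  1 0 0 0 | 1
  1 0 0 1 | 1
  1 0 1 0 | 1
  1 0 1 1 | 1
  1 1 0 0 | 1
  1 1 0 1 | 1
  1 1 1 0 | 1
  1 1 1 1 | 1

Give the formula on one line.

((c | ((~a | ~b) & ~d)) | (c | (a | ~b)))

  ~a = 1111111100000000
  ~b = 1111000011110000
  (~a | ~b) = 1111111111110000
  ~d = 1010101010101010
  ((~a | ~b) & ~d) = 1010101010100000
  (c | ((~a | ~b) & ~d)) = 1011101110110011
  (a | ~b) = 1111000011111111
  (c | (a | ~b)) = 1111001111111111
  ((c | ((~a | ~b) & ~d)) | (c | (a | ~b))) = 1111101111111111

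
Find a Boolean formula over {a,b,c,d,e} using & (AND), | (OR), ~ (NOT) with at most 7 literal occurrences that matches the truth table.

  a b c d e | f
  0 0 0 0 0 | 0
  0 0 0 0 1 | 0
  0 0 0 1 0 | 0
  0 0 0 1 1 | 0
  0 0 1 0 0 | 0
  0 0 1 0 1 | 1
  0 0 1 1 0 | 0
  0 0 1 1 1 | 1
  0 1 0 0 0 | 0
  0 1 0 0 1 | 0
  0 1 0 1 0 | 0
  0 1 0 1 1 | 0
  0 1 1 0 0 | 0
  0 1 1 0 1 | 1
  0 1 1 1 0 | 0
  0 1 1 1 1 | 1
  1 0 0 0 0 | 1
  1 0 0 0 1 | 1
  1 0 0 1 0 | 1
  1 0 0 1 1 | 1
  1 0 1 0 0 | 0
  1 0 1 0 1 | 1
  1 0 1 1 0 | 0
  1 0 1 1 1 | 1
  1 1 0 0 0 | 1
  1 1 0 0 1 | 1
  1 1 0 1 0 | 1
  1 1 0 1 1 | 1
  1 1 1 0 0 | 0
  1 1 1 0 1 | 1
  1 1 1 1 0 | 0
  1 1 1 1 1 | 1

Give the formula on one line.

((a | c) & ((c & e) | ~c))

  (a | c) = 00001111000011111111111111111111
  (c & e) = 00000101000001010000010100000101
  ~c = 11110000111100001111000011110000
  ((c & e) | ~c) = 11110101111101011111010111110101
  ((a | c) & ((c & e) | ~c)) = 00000101000001011111010111110101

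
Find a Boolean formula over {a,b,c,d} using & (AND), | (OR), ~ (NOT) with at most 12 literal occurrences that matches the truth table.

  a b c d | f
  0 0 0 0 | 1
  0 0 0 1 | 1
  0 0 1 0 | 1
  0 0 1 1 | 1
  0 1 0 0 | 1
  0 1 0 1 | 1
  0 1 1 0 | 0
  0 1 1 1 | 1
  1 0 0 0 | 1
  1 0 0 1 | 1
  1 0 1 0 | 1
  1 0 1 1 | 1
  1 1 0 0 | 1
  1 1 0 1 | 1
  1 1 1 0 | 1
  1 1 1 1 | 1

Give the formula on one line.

  (d | a) = 0101010111111111
  ~d = 1010101010101010
  (~d | c) = 1011101110111011
  ~b = 1111000011110000
  ((~d | c) & ~b) = 1011000010110000
  ((d | a) | ((~d | c) & ~b)) = 1111010111111111
  ~c = 1100110011001100
  ~a = 1111111100000000
  (~c & ~a) = 1100110000000000
  (~b & d) = 0101000001010000
  ((~c & ~a) | (~b & d)) = 1101110001010000
  (((d | a) | ((~d | c) & ~b)) | ((~c & ~a) | (~b & d))) = 1111110111111111

(((d | a) | ((~d | c) & ~b)) | ((~c & ~a) | (~b & d)))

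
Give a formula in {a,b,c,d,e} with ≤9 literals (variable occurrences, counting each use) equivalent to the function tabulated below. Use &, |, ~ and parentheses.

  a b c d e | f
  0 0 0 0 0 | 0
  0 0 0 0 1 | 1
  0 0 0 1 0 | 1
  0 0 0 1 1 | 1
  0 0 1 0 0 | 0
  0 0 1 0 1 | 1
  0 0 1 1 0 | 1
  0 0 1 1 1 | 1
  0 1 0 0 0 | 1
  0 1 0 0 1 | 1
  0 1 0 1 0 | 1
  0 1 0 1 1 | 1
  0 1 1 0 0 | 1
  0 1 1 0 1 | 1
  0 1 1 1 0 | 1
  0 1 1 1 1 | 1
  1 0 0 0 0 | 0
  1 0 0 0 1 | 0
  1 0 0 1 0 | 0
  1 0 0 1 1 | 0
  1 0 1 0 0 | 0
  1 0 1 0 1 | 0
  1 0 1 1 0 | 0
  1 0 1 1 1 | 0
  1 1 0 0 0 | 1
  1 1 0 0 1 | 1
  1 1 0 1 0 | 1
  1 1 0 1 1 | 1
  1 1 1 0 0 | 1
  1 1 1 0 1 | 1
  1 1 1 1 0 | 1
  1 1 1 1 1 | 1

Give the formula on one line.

(((~a & ~b) & d) | (b | (~a & e)))

  ~a = 11111111111111110000000000000000
  ~b = 11111111000000001111111100000000
  (~a & ~b) = 11111111000000000000000000000000
  ((~a & ~b) & d) = 00110011000000000000000000000000
  (~a & e) = 01010101010101010000000000000000
  (b | (~a & e)) = 01010101111111110000000011111111
  (((~a & ~b) & d) | (b | (~a & e))) = 01110111111111110000000011111111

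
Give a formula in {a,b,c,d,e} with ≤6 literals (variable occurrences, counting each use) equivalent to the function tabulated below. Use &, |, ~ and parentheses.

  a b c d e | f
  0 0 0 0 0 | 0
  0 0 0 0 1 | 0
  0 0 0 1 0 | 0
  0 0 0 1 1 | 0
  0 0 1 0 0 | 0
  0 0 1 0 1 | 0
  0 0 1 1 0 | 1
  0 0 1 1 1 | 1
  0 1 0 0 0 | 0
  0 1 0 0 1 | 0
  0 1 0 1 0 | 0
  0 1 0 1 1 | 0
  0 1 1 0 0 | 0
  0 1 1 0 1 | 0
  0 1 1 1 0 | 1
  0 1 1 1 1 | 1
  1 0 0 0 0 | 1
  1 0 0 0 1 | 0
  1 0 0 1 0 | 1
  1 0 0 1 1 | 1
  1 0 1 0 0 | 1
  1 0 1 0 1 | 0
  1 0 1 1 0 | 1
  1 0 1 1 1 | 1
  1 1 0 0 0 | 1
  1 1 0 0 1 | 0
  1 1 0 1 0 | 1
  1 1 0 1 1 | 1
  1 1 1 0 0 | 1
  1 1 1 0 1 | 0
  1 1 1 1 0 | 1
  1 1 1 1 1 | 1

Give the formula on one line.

  (d & c) = 00000011000000110000001100000011
  ((d & c) | a) = 00000011000000111111111111111111
  ~e = 10101010101010101010101010101010
  (~e | d) = 10111011101110111011101110111011
  (((d & c) | a) & (~e | d)) = 00000011000000111011101110111011

(((d & c) | a) & (~e | d))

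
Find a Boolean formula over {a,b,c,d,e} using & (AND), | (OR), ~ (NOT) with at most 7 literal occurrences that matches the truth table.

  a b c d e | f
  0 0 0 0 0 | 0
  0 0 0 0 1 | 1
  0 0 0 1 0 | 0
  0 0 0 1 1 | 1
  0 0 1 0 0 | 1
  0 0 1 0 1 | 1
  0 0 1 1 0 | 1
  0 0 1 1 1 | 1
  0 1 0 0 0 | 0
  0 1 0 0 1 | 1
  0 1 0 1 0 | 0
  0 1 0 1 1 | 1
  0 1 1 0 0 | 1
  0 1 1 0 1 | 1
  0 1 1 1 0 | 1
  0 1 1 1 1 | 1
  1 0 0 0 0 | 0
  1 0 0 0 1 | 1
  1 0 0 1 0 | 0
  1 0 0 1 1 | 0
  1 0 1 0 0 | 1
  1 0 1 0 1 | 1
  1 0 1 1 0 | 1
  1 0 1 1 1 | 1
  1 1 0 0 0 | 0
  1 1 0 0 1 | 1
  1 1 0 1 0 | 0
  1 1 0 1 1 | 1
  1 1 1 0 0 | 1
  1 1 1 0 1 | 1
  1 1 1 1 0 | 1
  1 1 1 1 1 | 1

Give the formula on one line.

  ~a = 11111111111111110000000000000000
  ~d = 11001100110011001100110011001100
  (~a | ~d) = 11111111111111111100110011001100
  (b | (~a | ~d)) = 11111111111111111100110011111111
  ((b | (~a | ~d)) & e) = 01010101010101010100010001010101
  (((b | (~a | ~d)) & e) | c) = 01011111010111110100111101011111

(((b | (~a | ~d)) & e) | c)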